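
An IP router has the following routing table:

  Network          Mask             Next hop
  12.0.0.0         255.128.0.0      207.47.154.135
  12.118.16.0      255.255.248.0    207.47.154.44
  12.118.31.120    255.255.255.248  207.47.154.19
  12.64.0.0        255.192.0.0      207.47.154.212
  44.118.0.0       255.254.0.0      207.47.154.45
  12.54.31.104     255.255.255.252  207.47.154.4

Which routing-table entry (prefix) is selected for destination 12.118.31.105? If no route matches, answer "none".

12.64.0.0/10

Entries matching 12.118.31.105:
  12.0.0.0/9 (12.0.0.0 - 12.127.255.255)
  12.64.0.0/10 (12.64.0.0 - 12.127.255.255)
Most specific is 12.64.0.0/10.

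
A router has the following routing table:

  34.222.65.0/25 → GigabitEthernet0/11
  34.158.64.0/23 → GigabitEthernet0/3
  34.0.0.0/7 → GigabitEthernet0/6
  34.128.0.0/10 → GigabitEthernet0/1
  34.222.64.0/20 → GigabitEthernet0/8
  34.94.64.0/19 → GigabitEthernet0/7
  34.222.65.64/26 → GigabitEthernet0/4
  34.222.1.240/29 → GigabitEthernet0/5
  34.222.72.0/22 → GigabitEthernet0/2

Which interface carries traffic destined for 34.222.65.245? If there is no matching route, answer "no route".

GigabitEthernet0/8

Routes whose prefix contains 34.222.65.245:
  34.0.0.0/7 (34.0.0.0 - 35.255.255.255) -> GigabitEthernet0/6
  34.222.64.0/20 (34.222.64.0 - 34.222.79.255) -> GigabitEthernet0/8
More-specific entries that do NOT match:
  34.222.1.240/29 (34.222.1.240 - 34.222.1.247) does not contain 34.222.65.245
  34.222.65.64/26 (34.222.65.64 - 34.222.65.127) does not contain 34.222.65.245
  34.222.65.0/25 (34.222.65.0 - 34.222.65.127) does not contain 34.222.65.245
  34.158.64.0/23 (34.158.64.0 - 34.158.65.255) does not contain 34.222.65.245
  34.222.72.0/22 (34.222.72.0 - 34.222.75.255) does not contain 34.222.65.245
Longest matching prefix is /20 -> interface GigabitEthernet0/8.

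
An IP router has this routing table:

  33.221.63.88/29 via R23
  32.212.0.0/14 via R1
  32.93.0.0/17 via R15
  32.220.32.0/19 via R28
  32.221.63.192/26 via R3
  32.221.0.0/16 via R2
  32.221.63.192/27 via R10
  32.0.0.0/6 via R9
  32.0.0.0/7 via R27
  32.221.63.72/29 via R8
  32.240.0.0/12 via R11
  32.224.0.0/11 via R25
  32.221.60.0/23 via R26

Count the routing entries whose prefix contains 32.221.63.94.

3

Prefixes containing 32.221.63.94:
  32.0.0.0/6 (32.0.0.0 - 35.255.255.255)
  32.0.0.0/7 (32.0.0.0 - 33.255.255.255)
  32.221.0.0/16 (32.221.0.0 - 32.221.255.255)
Total matching entries: 3.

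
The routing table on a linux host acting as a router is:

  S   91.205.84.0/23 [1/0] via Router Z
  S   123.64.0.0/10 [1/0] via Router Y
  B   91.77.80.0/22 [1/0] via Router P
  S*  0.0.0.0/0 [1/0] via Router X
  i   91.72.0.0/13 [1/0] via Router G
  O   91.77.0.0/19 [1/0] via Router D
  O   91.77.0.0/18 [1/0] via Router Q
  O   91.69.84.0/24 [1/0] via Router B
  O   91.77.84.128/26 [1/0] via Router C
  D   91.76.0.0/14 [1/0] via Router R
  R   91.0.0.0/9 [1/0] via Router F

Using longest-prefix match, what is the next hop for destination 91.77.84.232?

Routes whose prefix contains 91.77.84.232:
  0.0.0.0/0 (default, matches everything) -> Router X
  91.0.0.0/9 (91.0.0.0 - 91.127.255.255) -> Router F
  91.72.0.0/13 (91.72.0.0 - 91.79.255.255) -> Router G
  91.76.0.0/14 (91.76.0.0 - 91.79.255.255) -> Router R
More-specific entries that do NOT match:
  91.77.84.128/26 (91.77.84.128 - 91.77.84.191) does not contain 91.77.84.232
  91.69.84.0/24 (91.69.84.0 - 91.69.84.255) does not contain 91.77.84.232
  91.205.84.0/23 (91.205.84.0 - 91.205.85.255) does not contain 91.77.84.232
  91.77.80.0/22 (91.77.80.0 - 91.77.83.255) does not contain 91.77.84.232
  91.77.0.0/19 (91.77.0.0 - 91.77.31.255) does not contain 91.77.84.232
  91.77.0.0/18 (91.77.0.0 - 91.77.63.255) does not contain 91.77.84.232
Longest matching prefix is /14 -> next hop Router R.

Router R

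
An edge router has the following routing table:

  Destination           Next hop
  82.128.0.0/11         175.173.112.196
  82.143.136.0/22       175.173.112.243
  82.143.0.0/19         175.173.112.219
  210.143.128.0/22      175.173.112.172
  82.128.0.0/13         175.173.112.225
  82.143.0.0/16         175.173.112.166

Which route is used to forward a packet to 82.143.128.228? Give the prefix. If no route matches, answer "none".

82.143.0.0/16

Entries matching 82.143.128.228:
  82.128.0.0/11 (82.128.0.0 - 82.159.255.255)
  82.143.0.0/16 (82.143.0.0 - 82.143.255.255)
Most specific is 82.143.0.0/16.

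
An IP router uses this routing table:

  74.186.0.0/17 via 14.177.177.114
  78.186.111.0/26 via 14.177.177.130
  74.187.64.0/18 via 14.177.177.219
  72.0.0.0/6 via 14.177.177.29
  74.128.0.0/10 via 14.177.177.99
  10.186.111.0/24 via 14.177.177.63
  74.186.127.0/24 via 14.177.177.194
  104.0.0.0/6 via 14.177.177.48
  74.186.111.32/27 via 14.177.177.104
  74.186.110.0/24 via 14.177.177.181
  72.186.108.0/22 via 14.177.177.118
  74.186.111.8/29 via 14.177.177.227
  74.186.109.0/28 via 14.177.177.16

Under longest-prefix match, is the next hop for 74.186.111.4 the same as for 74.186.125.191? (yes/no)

74.186.111.4: longest match 74.186.0.0/17 -> 14.177.177.114
74.186.125.191: longest match 74.186.0.0/17 -> 14.177.177.114

yes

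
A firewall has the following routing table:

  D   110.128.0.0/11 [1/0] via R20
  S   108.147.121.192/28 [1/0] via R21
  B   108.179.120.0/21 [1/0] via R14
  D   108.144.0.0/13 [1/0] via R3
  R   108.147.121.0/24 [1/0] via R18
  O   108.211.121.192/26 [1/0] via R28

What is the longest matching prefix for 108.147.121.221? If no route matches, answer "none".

Entries matching 108.147.121.221:
  108.144.0.0/13 (108.144.0.0 - 108.151.255.255)
  108.147.121.0/24 (108.147.121.0 - 108.147.121.255)
Most specific is 108.147.121.0/24.

108.147.121.0/24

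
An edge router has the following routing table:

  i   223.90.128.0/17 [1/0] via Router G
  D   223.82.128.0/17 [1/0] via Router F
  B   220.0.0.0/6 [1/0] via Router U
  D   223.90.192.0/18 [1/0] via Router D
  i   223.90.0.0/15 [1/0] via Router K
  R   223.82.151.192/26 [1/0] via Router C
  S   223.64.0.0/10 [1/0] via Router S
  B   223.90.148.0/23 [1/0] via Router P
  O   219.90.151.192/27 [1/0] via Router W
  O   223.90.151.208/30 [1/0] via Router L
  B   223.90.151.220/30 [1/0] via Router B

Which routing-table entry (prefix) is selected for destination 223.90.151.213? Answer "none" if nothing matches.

223.90.128.0/17

Entries matching 223.90.151.213:
  220.0.0.0/6 (220.0.0.0 - 223.255.255.255)
  223.64.0.0/10 (223.64.0.0 - 223.127.255.255)
  223.90.0.0/15 (223.90.0.0 - 223.91.255.255)
  223.90.128.0/17 (223.90.128.0 - 223.90.255.255)
Most specific is 223.90.128.0/17.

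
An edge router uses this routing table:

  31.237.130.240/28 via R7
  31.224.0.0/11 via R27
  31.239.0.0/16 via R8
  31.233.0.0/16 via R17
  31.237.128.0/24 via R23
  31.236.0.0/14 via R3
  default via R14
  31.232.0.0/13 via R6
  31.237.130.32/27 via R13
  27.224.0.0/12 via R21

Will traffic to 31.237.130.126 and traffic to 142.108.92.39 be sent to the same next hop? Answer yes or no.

no

31.237.130.126: longest match 31.236.0.0/14 -> R3
142.108.92.39: longest match 0.0.0.0/0 -> R14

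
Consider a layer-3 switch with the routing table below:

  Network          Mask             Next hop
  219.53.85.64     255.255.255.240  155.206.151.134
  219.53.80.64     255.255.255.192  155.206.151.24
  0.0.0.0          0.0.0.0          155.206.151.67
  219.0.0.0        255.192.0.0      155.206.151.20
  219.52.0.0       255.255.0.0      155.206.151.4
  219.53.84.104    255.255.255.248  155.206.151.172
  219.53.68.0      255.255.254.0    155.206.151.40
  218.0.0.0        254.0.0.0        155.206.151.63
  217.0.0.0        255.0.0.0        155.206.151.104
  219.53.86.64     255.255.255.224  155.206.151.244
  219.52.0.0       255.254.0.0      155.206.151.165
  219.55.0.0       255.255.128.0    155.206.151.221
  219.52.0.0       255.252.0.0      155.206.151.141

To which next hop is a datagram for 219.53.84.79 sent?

Routes whose prefix contains 219.53.84.79:
  0.0.0.0/0 (default, matches everything) -> 155.206.151.67
  218.0.0.0/7 (218.0.0.0 - 219.255.255.255) -> 155.206.151.63
  219.0.0.0/10 (219.0.0.0 - 219.63.255.255) -> 155.206.151.20
  219.52.0.0/14 (219.52.0.0 - 219.55.255.255) -> 155.206.151.141
  219.52.0.0/15 (219.52.0.0 - 219.53.255.255) -> 155.206.151.165
More-specific entries that do NOT match:
  219.53.84.104/29 (219.53.84.104 - 219.53.84.111) does not contain 219.53.84.79
  219.53.85.64/28 (219.53.85.64 - 219.53.85.79) does not contain 219.53.84.79
  219.53.86.64/27 (219.53.86.64 - 219.53.86.95) does not contain 219.53.84.79
  219.53.80.64/26 (219.53.80.64 - 219.53.80.127) does not contain 219.53.84.79
  219.53.68.0/23 (219.53.68.0 - 219.53.69.255) does not contain 219.53.84.79
  219.55.0.0/17 (219.55.0.0 - 219.55.127.255) does not contain 219.53.84.79
  219.52.0.0/16 (219.52.0.0 - 219.52.255.255) does not contain 219.53.84.79
Longest matching prefix is /15 -> next hop 155.206.151.165.

155.206.151.165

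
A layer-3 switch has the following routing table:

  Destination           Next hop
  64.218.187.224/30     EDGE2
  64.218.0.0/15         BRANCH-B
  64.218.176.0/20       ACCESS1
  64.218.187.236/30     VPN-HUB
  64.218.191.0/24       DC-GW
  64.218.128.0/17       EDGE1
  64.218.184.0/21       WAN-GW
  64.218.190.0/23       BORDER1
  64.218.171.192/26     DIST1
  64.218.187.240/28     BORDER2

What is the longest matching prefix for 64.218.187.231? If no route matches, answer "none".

64.218.184.0/21

Entries matching 64.218.187.231:
  64.218.0.0/15 (64.218.0.0 - 64.219.255.255)
  64.218.128.0/17 (64.218.128.0 - 64.218.255.255)
  64.218.176.0/20 (64.218.176.0 - 64.218.191.255)
  64.218.184.0/21 (64.218.184.0 - 64.218.191.255)
Most specific is 64.218.184.0/21.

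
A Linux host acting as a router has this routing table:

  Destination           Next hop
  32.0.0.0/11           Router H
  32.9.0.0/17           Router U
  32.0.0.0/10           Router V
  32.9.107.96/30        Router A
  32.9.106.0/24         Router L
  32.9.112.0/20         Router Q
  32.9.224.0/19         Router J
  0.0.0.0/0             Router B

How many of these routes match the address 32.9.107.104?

Prefixes containing 32.9.107.104:
  0.0.0.0/0 (default, matches everything)
  32.0.0.0/10 (32.0.0.0 - 32.63.255.255)
  32.0.0.0/11 (32.0.0.0 - 32.31.255.255)
  32.9.0.0/17 (32.9.0.0 - 32.9.127.255)
Total matching entries: 4.

4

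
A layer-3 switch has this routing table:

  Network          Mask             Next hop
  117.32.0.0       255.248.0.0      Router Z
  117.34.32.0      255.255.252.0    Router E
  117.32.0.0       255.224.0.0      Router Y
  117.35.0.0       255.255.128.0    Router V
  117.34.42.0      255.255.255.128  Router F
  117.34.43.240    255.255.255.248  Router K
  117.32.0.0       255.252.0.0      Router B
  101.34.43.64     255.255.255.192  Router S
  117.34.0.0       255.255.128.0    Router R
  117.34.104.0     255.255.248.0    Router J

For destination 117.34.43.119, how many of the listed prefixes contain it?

4

Prefixes containing 117.34.43.119:
  117.32.0.0/11 (117.32.0.0 - 117.63.255.255)
  117.32.0.0/13 (117.32.0.0 - 117.39.255.255)
  117.32.0.0/14 (117.32.0.0 - 117.35.255.255)
  117.34.0.0/17 (117.34.0.0 - 117.34.127.255)
Total matching entries: 4.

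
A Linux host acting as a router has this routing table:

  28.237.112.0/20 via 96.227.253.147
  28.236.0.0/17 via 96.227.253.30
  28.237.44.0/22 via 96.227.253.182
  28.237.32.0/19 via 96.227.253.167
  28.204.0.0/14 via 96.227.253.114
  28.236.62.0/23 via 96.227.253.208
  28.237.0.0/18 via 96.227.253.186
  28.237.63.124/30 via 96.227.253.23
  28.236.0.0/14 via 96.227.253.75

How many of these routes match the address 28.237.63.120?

Prefixes containing 28.237.63.120:
  28.236.0.0/14 (28.236.0.0 - 28.239.255.255)
  28.237.0.0/18 (28.237.0.0 - 28.237.63.255)
  28.237.32.0/19 (28.237.32.0 - 28.237.63.255)
Total matching entries: 3.

3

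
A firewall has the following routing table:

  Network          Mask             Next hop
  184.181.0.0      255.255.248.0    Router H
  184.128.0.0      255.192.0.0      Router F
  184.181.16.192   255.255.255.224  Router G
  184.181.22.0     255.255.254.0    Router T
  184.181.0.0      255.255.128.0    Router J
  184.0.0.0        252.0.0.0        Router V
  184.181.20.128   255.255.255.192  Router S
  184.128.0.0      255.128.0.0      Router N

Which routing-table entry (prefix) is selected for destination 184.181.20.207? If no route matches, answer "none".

184.181.0.0/17

Entries matching 184.181.20.207:
  184.0.0.0/6 (184.0.0.0 - 187.255.255.255)
  184.128.0.0/9 (184.128.0.0 - 184.255.255.255)
  184.128.0.0/10 (184.128.0.0 - 184.191.255.255)
  184.181.0.0/17 (184.181.0.0 - 184.181.127.255)
Most specific is 184.181.0.0/17.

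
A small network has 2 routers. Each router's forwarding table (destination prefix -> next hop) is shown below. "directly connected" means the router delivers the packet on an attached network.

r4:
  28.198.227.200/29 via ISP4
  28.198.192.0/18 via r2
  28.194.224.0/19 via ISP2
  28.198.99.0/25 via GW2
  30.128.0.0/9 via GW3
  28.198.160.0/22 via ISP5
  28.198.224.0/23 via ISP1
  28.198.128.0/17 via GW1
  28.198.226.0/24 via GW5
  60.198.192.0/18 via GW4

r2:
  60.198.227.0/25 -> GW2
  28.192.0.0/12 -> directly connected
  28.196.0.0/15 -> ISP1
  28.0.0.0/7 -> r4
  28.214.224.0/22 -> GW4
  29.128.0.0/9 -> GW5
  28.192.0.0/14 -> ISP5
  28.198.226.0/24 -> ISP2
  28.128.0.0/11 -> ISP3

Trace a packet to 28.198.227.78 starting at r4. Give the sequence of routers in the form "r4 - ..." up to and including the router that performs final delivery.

r4 - r2

At r4: longest match for 28.198.227.78 is 28.198.192.0/18 -> r2
At r2: longest match for 28.198.227.78 is 28.192.0.0/12 -> directly connected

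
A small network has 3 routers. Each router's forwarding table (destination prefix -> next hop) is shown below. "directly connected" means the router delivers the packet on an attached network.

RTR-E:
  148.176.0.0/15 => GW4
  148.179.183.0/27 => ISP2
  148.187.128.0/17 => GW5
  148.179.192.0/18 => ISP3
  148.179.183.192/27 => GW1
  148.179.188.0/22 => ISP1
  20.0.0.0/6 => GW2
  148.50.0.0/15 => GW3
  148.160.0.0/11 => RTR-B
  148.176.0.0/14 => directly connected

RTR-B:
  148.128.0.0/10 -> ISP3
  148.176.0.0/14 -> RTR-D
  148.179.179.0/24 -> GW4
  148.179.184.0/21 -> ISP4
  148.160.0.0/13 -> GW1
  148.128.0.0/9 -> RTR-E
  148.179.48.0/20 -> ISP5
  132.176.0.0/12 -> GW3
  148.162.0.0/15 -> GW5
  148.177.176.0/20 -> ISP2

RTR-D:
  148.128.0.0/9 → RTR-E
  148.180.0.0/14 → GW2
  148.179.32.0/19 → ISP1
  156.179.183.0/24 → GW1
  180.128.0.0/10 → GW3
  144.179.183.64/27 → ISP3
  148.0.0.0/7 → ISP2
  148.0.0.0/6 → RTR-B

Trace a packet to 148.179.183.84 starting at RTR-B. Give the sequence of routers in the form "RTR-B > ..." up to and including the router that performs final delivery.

RTR-B > RTR-D > RTR-E

At RTR-B: longest match for 148.179.183.84 is 148.176.0.0/14 -> RTR-D
At RTR-D: longest match for 148.179.183.84 is 148.128.0.0/9 -> RTR-E
At RTR-E: longest match for 148.179.183.84 is 148.176.0.0/14 -> directly connected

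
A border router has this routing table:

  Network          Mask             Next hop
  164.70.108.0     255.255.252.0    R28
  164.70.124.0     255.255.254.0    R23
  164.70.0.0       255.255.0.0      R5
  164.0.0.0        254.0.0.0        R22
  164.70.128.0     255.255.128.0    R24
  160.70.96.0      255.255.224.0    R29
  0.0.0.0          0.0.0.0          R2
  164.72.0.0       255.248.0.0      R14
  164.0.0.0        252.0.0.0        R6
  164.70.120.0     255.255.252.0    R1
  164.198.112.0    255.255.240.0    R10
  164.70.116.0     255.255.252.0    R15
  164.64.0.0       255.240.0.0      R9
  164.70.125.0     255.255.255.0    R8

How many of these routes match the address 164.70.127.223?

Prefixes containing 164.70.127.223:
  0.0.0.0/0 (default, matches everything)
  164.0.0.0/6 (164.0.0.0 - 167.255.255.255)
  164.0.0.0/7 (164.0.0.0 - 165.255.255.255)
  164.64.0.0/12 (164.64.0.0 - 164.79.255.255)
  164.70.0.0/16 (164.70.0.0 - 164.70.255.255)
Total matching entries: 5.

5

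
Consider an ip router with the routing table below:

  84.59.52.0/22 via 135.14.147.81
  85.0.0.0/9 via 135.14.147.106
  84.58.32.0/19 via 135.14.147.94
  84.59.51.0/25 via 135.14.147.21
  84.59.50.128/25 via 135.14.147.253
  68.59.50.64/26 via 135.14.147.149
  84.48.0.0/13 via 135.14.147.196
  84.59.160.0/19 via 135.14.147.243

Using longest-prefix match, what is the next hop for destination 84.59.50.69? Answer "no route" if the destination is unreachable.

No entry's prefix contains 84.59.50.69; there is no default route.

no route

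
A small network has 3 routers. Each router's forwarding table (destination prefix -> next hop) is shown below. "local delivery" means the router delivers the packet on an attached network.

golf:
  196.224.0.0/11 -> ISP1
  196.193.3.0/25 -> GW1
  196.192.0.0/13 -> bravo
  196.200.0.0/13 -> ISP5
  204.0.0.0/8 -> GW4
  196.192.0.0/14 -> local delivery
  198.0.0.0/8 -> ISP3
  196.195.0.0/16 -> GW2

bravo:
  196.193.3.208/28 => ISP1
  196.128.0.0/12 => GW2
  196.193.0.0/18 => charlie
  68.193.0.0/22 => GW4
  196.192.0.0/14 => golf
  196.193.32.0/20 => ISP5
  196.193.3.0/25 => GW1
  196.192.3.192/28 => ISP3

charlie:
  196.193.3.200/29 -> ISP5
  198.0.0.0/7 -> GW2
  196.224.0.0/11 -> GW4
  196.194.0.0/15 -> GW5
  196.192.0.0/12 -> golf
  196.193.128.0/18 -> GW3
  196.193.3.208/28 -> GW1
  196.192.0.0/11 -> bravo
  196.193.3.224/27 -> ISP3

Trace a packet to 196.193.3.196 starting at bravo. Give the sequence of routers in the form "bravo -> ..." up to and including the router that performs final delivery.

At bravo: longest match for 196.193.3.196 is 196.193.0.0/18 -> charlie
At charlie: longest match for 196.193.3.196 is 196.192.0.0/12 -> golf
At golf: longest match for 196.193.3.196 is 196.192.0.0/14 -> local delivery

bravo -> charlie -> golf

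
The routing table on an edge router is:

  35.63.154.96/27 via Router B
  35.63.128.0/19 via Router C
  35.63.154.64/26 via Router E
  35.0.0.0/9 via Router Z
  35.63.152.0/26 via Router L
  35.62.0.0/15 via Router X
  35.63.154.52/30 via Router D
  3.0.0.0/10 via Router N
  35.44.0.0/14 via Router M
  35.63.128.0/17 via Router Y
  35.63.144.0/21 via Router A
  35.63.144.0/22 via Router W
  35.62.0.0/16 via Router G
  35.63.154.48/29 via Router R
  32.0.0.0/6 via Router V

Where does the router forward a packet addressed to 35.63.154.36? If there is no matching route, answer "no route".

Routes whose prefix contains 35.63.154.36:
  32.0.0.0/6 (32.0.0.0 - 35.255.255.255) -> Router V
  35.0.0.0/9 (35.0.0.0 - 35.127.255.255) -> Router Z
  35.62.0.0/15 (35.62.0.0 - 35.63.255.255) -> Router X
  35.63.128.0/17 (35.63.128.0 - 35.63.255.255) -> Router Y
  35.63.128.0/19 (35.63.128.0 - 35.63.159.255) -> Router C
More-specific entries that do NOT match:
  35.63.154.52/30 (35.63.154.52 - 35.63.154.55) does not contain 35.63.154.36
  35.63.154.48/29 (35.63.154.48 - 35.63.154.55) does not contain 35.63.154.36
  35.63.154.96/27 (35.63.154.96 - 35.63.154.127) does not contain 35.63.154.36
  35.63.154.64/26 (35.63.154.64 - 35.63.154.127) does not contain 35.63.154.36
  35.63.152.0/26 (35.63.152.0 - 35.63.152.63) does not contain 35.63.154.36
  35.63.144.0/22 (35.63.144.0 - 35.63.147.255) does not contain 35.63.154.36
  35.63.144.0/21 (35.63.144.0 - 35.63.151.255) does not contain 35.63.154.36
Longest matching prefix is /19 -> next hop Router C.

Router C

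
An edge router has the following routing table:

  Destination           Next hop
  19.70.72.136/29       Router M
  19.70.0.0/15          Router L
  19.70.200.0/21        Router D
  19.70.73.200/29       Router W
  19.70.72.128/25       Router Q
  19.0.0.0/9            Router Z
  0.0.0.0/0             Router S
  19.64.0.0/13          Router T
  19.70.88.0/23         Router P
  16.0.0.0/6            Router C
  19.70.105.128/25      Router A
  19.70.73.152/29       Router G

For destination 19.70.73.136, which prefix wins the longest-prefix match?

19.70.0.0/15

Entries matching 19.70.73.136:
  0.0.0.0/0 (default, matches everything)
  16.0.0.0/6 (16.0.0.0 - 19.255.255.255)
  19.0.0.0/9 (19.0.0.0 - 19.127.255.255)
  19.64.0.0/13 (19.64.0.0 - 19.71.255.255)
  19.70.0.0/15 (19.70.0.0 - 19.71.255.255)
Most specific is 19.70.0.0/15.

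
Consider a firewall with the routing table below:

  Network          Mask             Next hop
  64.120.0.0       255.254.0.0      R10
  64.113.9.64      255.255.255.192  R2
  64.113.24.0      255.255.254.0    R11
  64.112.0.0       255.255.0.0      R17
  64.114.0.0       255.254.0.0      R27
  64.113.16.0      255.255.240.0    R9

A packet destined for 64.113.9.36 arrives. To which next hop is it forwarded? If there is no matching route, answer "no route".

no route

No entry's prefix contains 64.113.9.36; there is no default route.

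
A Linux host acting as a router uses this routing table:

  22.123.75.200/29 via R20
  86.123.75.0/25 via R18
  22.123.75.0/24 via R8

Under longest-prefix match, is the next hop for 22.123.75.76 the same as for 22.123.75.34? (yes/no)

yes

22.123.75.76: longest match 22.123.75.0/24 -> R8
22.123.75.34: longest match 22.123.75.0/24 -> R8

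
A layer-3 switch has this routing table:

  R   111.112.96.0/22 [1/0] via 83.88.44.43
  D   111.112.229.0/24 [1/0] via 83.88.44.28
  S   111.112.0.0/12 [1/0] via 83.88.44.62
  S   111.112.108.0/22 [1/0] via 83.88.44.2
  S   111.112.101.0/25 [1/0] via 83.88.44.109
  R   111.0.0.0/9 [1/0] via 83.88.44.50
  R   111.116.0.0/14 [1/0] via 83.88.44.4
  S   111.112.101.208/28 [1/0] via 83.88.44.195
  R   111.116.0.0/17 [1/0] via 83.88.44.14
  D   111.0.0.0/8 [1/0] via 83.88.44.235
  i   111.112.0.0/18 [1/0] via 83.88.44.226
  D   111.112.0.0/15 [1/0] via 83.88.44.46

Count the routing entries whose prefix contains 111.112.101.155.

Prefixes containing 111.112.101.155:
  111.0.0.0/8 (111.0.0.0 - 111.255.255.255)
  111.0.0.0/9 (111.0.0.0 - 111.127.255.255)
  111.112.0.0/12 (111.112.0.0 - 111.127.255.255)
  111.112.0.0/15 (111.112.0.0 - 111.113.255.255)
Total matching entries: 4.

4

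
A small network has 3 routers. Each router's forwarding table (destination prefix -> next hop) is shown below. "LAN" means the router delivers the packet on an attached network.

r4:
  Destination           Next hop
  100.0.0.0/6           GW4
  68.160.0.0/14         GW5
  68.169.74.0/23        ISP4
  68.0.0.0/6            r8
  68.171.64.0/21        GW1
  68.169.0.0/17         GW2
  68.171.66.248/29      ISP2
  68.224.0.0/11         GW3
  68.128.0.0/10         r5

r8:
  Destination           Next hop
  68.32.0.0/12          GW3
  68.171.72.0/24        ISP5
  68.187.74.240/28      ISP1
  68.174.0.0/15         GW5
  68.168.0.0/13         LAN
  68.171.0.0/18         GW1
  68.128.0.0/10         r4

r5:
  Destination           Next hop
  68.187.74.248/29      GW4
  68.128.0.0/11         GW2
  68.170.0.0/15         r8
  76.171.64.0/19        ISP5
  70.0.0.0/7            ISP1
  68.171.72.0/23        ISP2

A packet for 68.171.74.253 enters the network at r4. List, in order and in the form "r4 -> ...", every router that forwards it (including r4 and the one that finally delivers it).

r4 -> r5 -> r8

At r4: longest match for 68.171.74.253 is 68.128.0.0/10 -> r5
At r5: longest match for 68.171.74.253 is 68.170.0.0/15 -> r8
At r8: longest match for 68.171.74.253 is 68.168.0.0/13 -> LAN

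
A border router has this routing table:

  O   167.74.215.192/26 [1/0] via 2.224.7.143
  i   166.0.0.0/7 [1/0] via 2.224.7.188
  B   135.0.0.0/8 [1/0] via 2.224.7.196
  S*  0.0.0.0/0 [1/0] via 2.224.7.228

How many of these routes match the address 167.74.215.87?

Prefixes containing 167.74.215.87:
  0.0.0.0/0 (default, matches everything)
  166.0.0.0/7 (166.0.0.0 - 167.255.255.255)
Total matching entries: 2.

2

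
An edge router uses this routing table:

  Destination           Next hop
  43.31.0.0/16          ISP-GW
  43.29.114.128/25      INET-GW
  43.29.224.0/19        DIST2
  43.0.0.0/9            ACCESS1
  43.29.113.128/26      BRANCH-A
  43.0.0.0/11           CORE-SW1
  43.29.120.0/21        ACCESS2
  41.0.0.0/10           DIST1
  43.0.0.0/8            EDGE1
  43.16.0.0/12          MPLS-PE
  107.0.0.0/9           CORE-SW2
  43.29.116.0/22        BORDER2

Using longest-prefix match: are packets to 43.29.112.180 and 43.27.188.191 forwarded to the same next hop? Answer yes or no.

yes

43.29.112.180: longest match 43.16.0.0/12 -> MPLS-PE
43.27.188.191: longest match 43.16.0.0/12 -> MPLS-PE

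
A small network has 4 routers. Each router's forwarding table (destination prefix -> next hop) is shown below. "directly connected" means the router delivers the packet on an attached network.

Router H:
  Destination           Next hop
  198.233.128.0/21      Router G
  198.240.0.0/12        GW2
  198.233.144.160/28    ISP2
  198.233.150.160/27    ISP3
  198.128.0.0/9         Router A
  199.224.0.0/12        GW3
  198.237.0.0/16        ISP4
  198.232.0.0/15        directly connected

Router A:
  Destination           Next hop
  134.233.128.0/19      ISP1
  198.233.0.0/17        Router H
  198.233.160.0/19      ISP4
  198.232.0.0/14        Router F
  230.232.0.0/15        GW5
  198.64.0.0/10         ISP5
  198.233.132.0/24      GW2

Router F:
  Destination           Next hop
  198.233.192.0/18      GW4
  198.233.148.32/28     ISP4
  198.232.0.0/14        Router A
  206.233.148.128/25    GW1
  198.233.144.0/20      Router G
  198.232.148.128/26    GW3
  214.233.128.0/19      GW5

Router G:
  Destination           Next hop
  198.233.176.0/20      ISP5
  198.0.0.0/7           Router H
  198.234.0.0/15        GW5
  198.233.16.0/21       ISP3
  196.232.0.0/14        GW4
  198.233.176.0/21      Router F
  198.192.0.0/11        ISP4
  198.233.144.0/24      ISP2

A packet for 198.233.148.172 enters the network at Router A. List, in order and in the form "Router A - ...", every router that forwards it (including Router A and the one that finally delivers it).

At Router A: longest match for 198.233.148.172 is 198.232.0.0/14 -> Router F
At Router F: longest match for 198.233.148.172 is 198.233.144.0/20 -> Router G
At Router G: longest match for 198.233.148.172 is 198.0.0.0/7 -> Router H
At Router H: longest match for 198.233.148.172 is 198.232.0.0/15 -> directly connected

Router A - Router F - Router G - Router H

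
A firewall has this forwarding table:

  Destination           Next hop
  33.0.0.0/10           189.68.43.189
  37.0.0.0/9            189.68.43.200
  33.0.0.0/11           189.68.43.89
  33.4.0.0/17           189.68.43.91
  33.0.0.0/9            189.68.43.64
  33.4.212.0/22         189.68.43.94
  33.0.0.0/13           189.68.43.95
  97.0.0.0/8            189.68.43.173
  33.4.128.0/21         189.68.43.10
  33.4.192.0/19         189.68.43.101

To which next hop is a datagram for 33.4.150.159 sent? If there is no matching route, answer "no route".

Routes whose prefix contains 33.4.150.159:
  33.0.0.0/9 (33.0.0.0 - 33.127.255.255) -> 189.68.43.64
  33.0.0.0/10 (33.0.0.0 - 33.63.255.255) -> 189.68.43.189
  33.0.0.0/11 (33.0.0.0 - 33.31.255.255) -> 189.68.43.89
  33.0.0.0/13 (33.0.0.0 - 33.7.255.255) -> 189.68.43.95
More-specific entries that do NOT match:
  33.4.212.0/22 (33.4.212.0 - 33.4.215.255) does not contain 33.4.150.159
  33.4.128.0/21 (33.4.128.0 - 33.4.135.255) does not contain 33.4.150.159
  33.4.192.0/19 (33.4.192.0 - 33.4.223.255) does not contain 33.4.150.159
  33.4.0.0/17 (33.4.0.0 - 33.4.127.255) does not contain 33.4.150.159
Longest matching prefix is /13 -> next hop 189.68.43.95.

189.68.43.95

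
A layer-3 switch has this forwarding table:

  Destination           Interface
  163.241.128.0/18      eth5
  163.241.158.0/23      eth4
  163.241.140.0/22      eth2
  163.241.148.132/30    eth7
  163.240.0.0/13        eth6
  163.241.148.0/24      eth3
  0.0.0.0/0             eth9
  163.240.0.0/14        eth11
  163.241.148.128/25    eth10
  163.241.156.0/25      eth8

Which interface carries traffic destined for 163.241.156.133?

Routes whose prefix contains 163.241.156.133:
  0.0.0.0/0 (default, matches everything) -> eth9
  163.240.0.0/13 (163.240.0.0 - 163.247.255.255) -> eth6
  163.240.0.0/14 (163.240.0.0 - 163.243.255.255) -> eth11
  163.241.128.0/18 (163.241.128.0 - 163.241.191.255) -> eth5
More-specific entries that do NOT match:
  163.241.148.132/30 (163.241.148.132 - 163.241.148.135) does not contain 163.241.156.133
  163.241.148.128/25 (163.241.148.128 - 163.241.148.255) does not contain 163.241.156.133
  163.241.156.0/25 (163.241.156.0 - 163.241.156.127) does not contain 163.241.156.133
  163.241.148.0/24 (163.241.148.0 - 163.241.148.255) does not contain 163.241.156.133
  163.241.158.0/23 (163.241.158.0 - 163.241.159.255) does not contain 163.241.156.133
  163.241.140.0/22 (163.241.140.0 - 163.241.143.255) does not contain 163.241.156.133
Longest matching prefix is /18 -> interface eth5.

eth5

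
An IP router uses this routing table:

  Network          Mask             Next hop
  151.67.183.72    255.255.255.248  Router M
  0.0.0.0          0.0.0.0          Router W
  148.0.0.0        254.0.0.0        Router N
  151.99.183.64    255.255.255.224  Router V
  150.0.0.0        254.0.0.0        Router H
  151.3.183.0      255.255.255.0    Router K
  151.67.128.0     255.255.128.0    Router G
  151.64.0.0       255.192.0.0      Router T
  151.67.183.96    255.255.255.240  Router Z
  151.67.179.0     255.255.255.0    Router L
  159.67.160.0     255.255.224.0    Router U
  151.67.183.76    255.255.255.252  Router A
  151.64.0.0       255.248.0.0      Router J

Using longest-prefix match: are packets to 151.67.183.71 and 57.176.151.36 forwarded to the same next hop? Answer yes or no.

no

151.67.183.71: longest match 151.67.128.0/17 -> Router G
57.176.151.36: longest match 0.0.0.0/0 -> Router W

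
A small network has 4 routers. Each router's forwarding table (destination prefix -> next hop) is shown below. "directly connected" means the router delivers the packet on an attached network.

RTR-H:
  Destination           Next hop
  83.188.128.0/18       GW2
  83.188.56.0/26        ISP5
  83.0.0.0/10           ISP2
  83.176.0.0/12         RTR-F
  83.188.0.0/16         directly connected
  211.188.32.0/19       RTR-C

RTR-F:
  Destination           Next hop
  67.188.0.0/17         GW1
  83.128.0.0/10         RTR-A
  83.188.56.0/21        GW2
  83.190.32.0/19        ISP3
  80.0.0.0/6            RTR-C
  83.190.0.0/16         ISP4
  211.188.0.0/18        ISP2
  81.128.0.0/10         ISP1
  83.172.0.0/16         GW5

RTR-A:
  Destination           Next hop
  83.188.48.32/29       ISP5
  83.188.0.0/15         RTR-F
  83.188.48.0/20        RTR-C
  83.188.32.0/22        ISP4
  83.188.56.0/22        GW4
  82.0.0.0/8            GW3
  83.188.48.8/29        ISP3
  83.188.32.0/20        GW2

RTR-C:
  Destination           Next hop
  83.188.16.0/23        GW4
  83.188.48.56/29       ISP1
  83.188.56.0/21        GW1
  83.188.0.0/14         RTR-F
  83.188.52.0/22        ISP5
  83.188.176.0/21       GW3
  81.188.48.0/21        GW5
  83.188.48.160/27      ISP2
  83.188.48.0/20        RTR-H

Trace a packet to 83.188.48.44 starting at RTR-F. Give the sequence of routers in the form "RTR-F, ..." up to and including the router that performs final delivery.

RTR-F, RTR-A, RTR-C, RTR-H

At RTR-F: longest match for 83.188.48.44 is 83.128.0.0/10 -> RTR-A
At RTR-A: longest match for 83.188.48.44 is 83.188.48.0/20 -> RTR-C
At RTR-C: longest match for 83.188.48.44 is 83.188.48.0/20 -> RTR-H
At RTR-H: longest match for 83.188.48.44 is 83.188.0.0/16 -> directly connected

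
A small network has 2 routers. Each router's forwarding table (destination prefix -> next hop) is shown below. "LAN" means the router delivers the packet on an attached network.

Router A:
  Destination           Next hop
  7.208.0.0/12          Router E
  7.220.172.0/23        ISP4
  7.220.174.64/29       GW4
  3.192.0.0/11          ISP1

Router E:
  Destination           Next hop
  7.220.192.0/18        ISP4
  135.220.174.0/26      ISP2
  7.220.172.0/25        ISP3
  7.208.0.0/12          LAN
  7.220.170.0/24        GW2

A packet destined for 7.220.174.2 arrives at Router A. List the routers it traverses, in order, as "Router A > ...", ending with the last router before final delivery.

At Router A: longest match for 7.220.174.2 is 7.208.0.0/12 -> Router E
At Router E: longest match for 7.220.174.2 is 7.208.0.0/12 -> LAN

Router A > Router E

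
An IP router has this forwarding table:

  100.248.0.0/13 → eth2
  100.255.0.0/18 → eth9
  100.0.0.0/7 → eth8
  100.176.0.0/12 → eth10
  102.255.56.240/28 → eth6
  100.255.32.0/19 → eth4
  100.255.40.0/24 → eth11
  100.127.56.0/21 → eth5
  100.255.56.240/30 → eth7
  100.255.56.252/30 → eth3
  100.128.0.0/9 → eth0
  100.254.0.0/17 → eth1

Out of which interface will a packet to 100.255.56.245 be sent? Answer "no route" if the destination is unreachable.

eth4

Routes whose prefix contains 100.255.56.245:
  100.0.0.0/7 (100.0.0.0 - 101.255.255.255) -> eth8
  100.128.0.0/9 (100.128.0.0 - 100.255.255.255) -> eth0
  100.248.0.0/13 (100.248.0.0 - 100.255.255.255) -> eth2
  100.255.0.0/18 (100.255.0.0 - 100.255.63.255) -> eth9
  100.255.32.0/19 (100.255.32.0 - 100.255.63.255) -> eth4
More-specific entries that do NOT match:
  100.255.56.240/30 (100.255.56.240 - 100.255.56.243) does not contain 100.255.56.245
  100.255.56.252/30 (100.255.56.252 - 100.255.56.255) does not contain 100.255.56.245
  102.255.56.240/28 (102.255.56.240 - 102.255.56.255) does not contain 100.255.56.245
  100.255.40.0/24 (100.255.40.0 - 100.255.40.255) does not contain 100.255.56.245
  100.127.56.0/21 (100.127.56.0 - 100.127.63.255) does not contain 100.255.56.245
Longest matching prefix is /19 -> interface eth4.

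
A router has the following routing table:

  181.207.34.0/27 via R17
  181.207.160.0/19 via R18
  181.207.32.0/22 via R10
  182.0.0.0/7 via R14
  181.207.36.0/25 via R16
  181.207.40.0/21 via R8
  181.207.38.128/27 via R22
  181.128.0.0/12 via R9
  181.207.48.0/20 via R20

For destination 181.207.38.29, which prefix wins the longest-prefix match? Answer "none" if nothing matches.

181.207.38.29 is outside every listed prefix and there is no default route.

none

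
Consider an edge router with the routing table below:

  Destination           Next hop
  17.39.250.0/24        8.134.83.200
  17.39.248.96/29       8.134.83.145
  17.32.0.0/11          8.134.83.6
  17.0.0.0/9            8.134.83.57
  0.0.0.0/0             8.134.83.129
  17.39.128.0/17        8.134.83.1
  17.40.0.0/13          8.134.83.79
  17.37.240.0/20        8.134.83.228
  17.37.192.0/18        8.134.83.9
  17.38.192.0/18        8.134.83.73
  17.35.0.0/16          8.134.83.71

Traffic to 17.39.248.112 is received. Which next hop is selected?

Routes whose prefix contains 17.39.248.112:
  0.0.0.0/0 (default, matches everything) -> 8.134.83.129
  17.0.0.0/9 (17.0.0.0 - 17.127.255.255) -> 8.134.83.57
  17.32.0.0/11 (17.32.0.0 - 17.63.255.255) -> 8.134.83.6
  17.39.128.0/17 (17.39.128.0 - 17.39.255.255) -> 8.134.83.1
More-specific entries that do NOT match:
  17.39.248.96/29 (17.39.248.96 - 17.39.248.103) does not contain 17.39.248.112
  17.39.250.0/24 (17.39.250.0 - 17.39.250.255) does not contain 17.39.248.112
  17.37.240.0/20 (17.37.240.0 - 17.37.255.255) does not contain 17.39.248.112
  17.37.192.0/18 (17.37.192.0 - 17.37.255.255) does not contain 17.39.248.112
  17.38.192.0/18 (17.38.192.0 - 17.38.255.255) does not contain 17.39.248.112
Longest matching prefix is /17 -> next hop 8.134.83.1.

8.134.83.1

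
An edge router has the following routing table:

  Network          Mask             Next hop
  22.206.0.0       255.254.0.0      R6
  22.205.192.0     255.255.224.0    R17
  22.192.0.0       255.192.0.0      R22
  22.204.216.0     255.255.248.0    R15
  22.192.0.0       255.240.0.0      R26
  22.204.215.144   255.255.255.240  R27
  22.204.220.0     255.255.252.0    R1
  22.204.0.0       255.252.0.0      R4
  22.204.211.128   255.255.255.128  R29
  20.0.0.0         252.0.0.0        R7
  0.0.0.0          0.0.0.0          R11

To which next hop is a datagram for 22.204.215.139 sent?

Routes whose prefix contains 22.204.215.139:
  0.0.0.0/0 (default, matches everything) -> R11
  20.0.0.0/6 (20.0.0.0 - 23.255.255.255) -> R7
  22.192.0.0/10 (22.192.0.0 - 22.255.255.255) -> R22
  22.192.0.0/12 (22.192.0.0 - 22.207.255.255) -> R26
  22.204.0.0/14 (22.204.0.0 - 22.207.255.255) -> R4
More-specific entries that do NOT match:
  22.204.215.144/28 (22.204.215.144 - 22.204.215.159) does not contain 22.204.215.139
  22.204.211.128/25 (22.204.211.128 - 22.204.211.255) does not contain 22.204.215.139
  22.204.220.0/22 (22.204.220.0 - 22.204.223.255) does not contain 22.204.215.139
  22.204.216.0/21 (22.204.216.0 - 22.204.223.255) does not contain 22.204.215.139
  22.205.192.0/19 (22.205.192.0 - 22.205.223.255) does not contain 22.204.215.139
  22.206.0.0/15 (22.206.0.0 - 22.207.255.255) does not contain 22.204.215.139
Longest matching prefix is /14 -> next hop R4.

R4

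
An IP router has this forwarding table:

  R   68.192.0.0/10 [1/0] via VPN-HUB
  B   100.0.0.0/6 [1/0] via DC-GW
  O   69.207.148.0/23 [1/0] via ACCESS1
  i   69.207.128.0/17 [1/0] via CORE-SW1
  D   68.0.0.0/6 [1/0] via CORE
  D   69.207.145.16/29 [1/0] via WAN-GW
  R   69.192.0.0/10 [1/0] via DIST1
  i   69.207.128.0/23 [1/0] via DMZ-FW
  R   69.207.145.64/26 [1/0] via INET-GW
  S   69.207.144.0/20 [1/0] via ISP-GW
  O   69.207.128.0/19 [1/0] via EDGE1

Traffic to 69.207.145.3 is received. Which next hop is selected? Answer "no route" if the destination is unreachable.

ISP-GW

Routes whose prefix contains 69.207.145.3:
  68.0.0.0/6 (68.0.0.0 - 71.255.255.255) -> CORE
  69.192.0.0/10 (69.192.0.0 - 69.255.255.255) -> DIST1
  69.207.128.0/17 (69.207.128.0 - 69.207.255.255) -> CORE-SW1
  69.207.128.0/19 (69.207.128.0 - 69.207.159.255) -> EDGE1
  69.207.144.0/20 (69.207.144.0 - 69.207.159.255) -> ISP-GW
More-specific entries that do NOT match:
  69.207.145.16/29 (69.207.145.16 - 69.207.145.23) does not contain 69.207.145.3
  69.207.145.64/26 (69.207.145.64 - 69.207.145.127) does not contain 69.207.145.3
  69.207.148.0/23 (69.207.148.0 - 69.207.149.255) does not contain 69.207.145.3
  69.207.128.0/23 (69.207.128.0 - 69.207.129.255) does not contain 69.207.145.3
Longest matching prefix is /20 -> next hop ISP-GW.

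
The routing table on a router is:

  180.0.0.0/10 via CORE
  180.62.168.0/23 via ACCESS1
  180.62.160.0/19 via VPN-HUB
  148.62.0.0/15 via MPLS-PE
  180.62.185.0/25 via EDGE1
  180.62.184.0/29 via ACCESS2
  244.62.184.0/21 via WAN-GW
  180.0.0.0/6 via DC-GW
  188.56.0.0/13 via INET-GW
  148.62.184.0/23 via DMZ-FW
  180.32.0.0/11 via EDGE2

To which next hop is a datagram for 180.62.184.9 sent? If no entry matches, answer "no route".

VPN-HUB

Routes whose prefix contains 180.62.184.9:
  180.0.0.0/6 (180.0.0.0 - 183.255.255.255) -> DC-GW
  180.0.0.0/10 (180.0.0.0 - 180.63.255.255) -> CORE
  180.32.0.0/11 (180.32.0.0 - 180.63.255.255) -> EDGE2
  180.62.160.0/19 (180.62.160.0 - 180.62.191.255) -> VPN-HUB
More-specific entries that do NOT match:
  180.62.184.0/29 (180.62.184.0 - 180.62.184.7) does not contain 180.62.184.9
  180.62.185.0/25 (180.62.185.0 - 180.62.185.127) does not contain 180.62.184.9
  180.62.168.0/23 (180.62.168.0 - 180.62.169.255) does not contain 180.62.184.9
  148.62.184.0/23 (148.62.184.0 - 148.62.185.255) does not contain 180.62.184.9
  244.62.184.0/21 (244.62.184.0 - 244.62.191.255) does not contain 180.62.184.9
Longest matching prefix is /19 -> next hop VPN-HUB.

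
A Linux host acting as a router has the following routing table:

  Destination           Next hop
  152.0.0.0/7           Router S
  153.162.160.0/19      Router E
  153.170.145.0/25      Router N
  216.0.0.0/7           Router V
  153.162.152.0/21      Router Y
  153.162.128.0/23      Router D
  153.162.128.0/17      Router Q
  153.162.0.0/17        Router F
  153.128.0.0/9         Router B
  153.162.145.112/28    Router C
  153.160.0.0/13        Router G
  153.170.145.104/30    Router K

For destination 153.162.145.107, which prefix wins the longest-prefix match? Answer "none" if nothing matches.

Entries matching 153.162.145.107:
  152.0.0.0/7 (152.0.0.0 - 153.255.255.255)
  153.128.0.0/9 (153.128.0.0 - 153.255.255.255)
  153.160.0.0/13 (153.160.0.0 - 153.167.255.255)
  153.162.128.0/17 (153.162.128.0 - 153.162.255.255)
Most specific is 153.162.128.0/17.

153.162.128.0/17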